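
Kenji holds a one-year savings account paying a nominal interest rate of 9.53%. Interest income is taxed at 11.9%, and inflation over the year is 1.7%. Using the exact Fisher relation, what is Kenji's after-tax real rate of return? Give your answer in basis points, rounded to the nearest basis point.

658 basis points

After-tax nominal return = 9.53% × (1 − 0.119) = 8.39593%.
1 + r = 1.0839593 / 1.01700 = 1.065840
After-tax real rate = 1.065840 − 1 → 658 basis points.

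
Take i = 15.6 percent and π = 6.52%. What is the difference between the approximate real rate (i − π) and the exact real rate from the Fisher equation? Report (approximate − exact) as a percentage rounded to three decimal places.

Approximate: r ≈ 15.600% − 6.520% = 9.0800%
Exact: (1 + 0.1560)/(1 + 0.0652) − 1 = 8.5242%
Error = 9.0800% − 8.5242% = 0.5558% → 0.556%.

0.556%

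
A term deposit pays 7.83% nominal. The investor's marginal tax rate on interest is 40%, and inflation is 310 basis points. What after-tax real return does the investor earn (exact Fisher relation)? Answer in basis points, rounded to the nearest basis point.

After-tax nominal return = 7.83% × (1 − 0.4) = 4.6980%.
1 + r = 1.04698 / 1.03100 = 1.015500
After-tax real rate = 1.015500 − 1 → 155 basis points.

155 basis points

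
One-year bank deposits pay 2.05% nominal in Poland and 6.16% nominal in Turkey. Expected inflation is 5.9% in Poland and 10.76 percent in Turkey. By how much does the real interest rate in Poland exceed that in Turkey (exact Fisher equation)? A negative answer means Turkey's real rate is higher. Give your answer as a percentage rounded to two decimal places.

Poland: (1 + 0.0205)/(1 + 0.0590) − 1 = -3.6355%
Turkey: (1 + 0.0616)/(1 + 0.1076) − 1 = -4.1531%
Differential = -3.6355% − (-4.1531%) = 0.5176% → 0.52%.

0.52%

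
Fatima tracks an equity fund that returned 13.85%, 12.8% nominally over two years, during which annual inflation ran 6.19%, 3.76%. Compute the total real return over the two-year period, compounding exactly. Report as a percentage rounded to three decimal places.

Compound the nominal returns: 1.1385 × 1.1280 = 1.284228.
Compound inflation: 1.0619 × 1.0376 = 1.101827.
Deflate: 1.284228 / 1.101827 = 1.165544.
Total real return = 1.165544 − 1 → 16.554%.

16.554%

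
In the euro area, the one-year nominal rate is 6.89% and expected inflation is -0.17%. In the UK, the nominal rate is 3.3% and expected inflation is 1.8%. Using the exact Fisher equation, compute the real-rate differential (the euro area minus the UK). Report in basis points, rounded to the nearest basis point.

560 basis points

The euro area: (1 + 0.0689)/(1 − 0.0017) − 1 = 7.0720%
The UK: (1 + 0.0330)/(1 + 0.0180) − 1 = 1.4735%
Differential = 7.0720% − 1.4735% = 5.5985% → 560 basis points.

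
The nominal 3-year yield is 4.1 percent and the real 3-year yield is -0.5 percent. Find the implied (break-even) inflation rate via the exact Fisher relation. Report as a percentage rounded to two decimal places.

4.62%

(1 + π) = (1 + i)/(1 + r) = 1.04100 / 0.99500 = 1.046231
Break-even inflation = 1.046231 − 1 → 4.62%.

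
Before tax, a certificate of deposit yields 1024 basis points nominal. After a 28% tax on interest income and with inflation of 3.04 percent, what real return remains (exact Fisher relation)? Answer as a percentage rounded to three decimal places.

4.205%

After-tax nominal return = 10.24% × (1 − 0.28) = 7.3728%.
1 + r = 1.073728 / 1.03040 = 1.042050
After-tax real rate = 1.042050 − 1 → 4.205%.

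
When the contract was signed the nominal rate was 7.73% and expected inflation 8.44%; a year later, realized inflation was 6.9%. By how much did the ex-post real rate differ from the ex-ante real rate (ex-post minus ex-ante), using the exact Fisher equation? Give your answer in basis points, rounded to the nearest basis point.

Ex-ante: (1 + 0.0773)/(1 + 0.0844) − 1 = -0.6547%
Ex-post: (1 + 0.0773)/(1 + 0.0690) − 1 = 0.7764%
Difference (ex-post − ex-ante) = 1.4312% → 143 basis points.

143 basis points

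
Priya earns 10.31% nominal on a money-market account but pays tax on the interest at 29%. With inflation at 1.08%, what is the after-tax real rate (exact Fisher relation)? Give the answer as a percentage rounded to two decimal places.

After-tax nominal return = 10.31% × (1 − 0.29) = 7.3201%.
1 + r = 1.073201 / 1.01080 = 1.061734
After-tax real rate = 1.061734 − 1 → 6.17%.

6.17%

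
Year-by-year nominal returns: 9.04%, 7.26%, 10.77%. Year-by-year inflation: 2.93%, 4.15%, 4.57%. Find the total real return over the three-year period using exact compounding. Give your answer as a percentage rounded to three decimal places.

Compound the nominal returns: 1.0904 × 1.0726 × 1.1077 = 1.295525.
Compound inflation: 1.0293 × 1.0415 × 1.0457 = 1.121007.
Deflate: 1.295525 / 1.121007 = 1.155680.
Total real return = 1.155680 − 1 → 15.568%.

15.568%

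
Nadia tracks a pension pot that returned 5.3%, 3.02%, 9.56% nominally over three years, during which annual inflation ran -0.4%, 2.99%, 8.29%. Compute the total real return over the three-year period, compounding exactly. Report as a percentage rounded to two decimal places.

6.99%

Nominal growth factor = 1.0530 × 1.0302 × 1.0956 = 1.188508
Price-level growth factor = 0.9960 × 1.0299 × 1.0829 = 1.110818
Real growth factor = 1.188508 / 1.110818 = 1.069939
Total real return = 1.069939 − 1 → 6.99%.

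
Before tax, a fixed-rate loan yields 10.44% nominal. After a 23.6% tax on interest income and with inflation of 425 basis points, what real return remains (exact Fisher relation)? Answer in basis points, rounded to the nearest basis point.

After-tax nominal return = 10.44% × (1 − 0.236) = 7.97616%.
1 + r = 1.0797616 / 1.04250 = 1.035743
After-tax real rate = 1.035743 − 1 → 357 basis points.

357 basis points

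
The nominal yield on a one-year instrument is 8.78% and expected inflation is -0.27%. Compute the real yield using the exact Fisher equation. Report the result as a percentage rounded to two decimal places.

9.07%

1 + r = 1.08780 / 0.99730 = 1.090745
r = 1.090745 − 1 = 9.0745%, i.e. 9.07%.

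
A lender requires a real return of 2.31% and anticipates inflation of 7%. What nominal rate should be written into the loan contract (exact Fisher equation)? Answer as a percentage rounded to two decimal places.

9.47%

(1 + i) = (1 + r)(1 + π) = 1.02310 × 1.07000 = 1.094717
i = 1.094717 − 1, so the required nominal rate is 9.47%.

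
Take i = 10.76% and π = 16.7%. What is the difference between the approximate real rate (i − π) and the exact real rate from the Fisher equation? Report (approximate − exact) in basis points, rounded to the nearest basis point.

Approximate: r ≈ 10.760% − 16.700% = -5.9400%
Exact: (1 + 0.1076)/(1 + 0.1670) − 1 = -5.0900%
Error = -5.9400% − (-5.0900%) = -0.8500% → -85 basis points.

-85 basis points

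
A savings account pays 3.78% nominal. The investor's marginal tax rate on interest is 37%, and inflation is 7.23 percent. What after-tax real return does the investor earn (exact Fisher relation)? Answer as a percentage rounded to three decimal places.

After-tax nominal return = 3.78% × (1 − 0.37) = 2.3814%.
1 + r = 1.023814 / 1.07230 = 0.954783
After-tax real rate = 0.954783 − 1 → -4.522%.

-4.522%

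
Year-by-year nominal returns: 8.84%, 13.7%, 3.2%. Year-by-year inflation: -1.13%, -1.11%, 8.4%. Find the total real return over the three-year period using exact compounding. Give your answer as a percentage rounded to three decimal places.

20.499%

Compound the nominal returns: 1.0884 × 1.1370 × 1.0320 = 1.277111.
Compound inflation: 0.9887 × 0.9889 × 1.0840 = 1.059854.
Deflate: 1.277111 / 1.059854 = 1.204987.
Total real return = 1.204987 − 1 → 20.499%.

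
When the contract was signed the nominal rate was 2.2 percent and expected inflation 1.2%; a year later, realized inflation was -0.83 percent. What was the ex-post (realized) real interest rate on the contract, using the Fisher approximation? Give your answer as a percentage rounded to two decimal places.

3.03%

Ex-post: 2.2% − (-0.83%) = 3.030%
So the realized real rate is 3.03%.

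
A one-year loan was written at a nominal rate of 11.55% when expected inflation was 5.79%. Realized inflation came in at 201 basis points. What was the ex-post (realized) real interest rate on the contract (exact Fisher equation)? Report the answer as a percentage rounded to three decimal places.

9.352%

Ex-post: (1 + 0.1155)/(1 + 0.0201) − 1 = 9.3520%
So the realized real rate is 9.352%.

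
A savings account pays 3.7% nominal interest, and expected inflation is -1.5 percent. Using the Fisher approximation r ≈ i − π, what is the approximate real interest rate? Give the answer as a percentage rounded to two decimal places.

r ≈ i − π = 3.7% − (-1.5%) = 5.20%.

5.20%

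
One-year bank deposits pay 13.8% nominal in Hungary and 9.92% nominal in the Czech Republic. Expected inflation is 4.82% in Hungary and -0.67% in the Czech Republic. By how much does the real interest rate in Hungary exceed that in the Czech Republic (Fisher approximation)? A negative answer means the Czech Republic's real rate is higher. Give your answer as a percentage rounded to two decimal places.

Hungary: 13.8% − 4.82% = 8.980%
The Czech Republic: 9.92% − (-0.67%) = 10.590%
Differential = -1.610% → -1.61%.

-1.61%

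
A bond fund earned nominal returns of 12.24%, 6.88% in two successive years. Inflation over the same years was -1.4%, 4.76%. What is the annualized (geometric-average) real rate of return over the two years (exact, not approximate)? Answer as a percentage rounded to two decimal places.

7.77%

Compound the nominal returns: 1.1224 × 1.0688 = 1.19962112.
Compound inflation: 0.9860 × 1.0476 = 1.03293360.
Deflate: 1.19962112 / 1.03293360 = 1.16137293.
Annualized real rate = 1.16137293^(1/2) − 1 = 7.7670% → 7.77%.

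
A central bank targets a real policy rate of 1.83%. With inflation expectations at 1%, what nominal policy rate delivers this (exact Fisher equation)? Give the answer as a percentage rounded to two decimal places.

(1 + i) = (1 + r)(1 + π) = 1.01830 × 1.01000 = 1.028483
i = 1.028483 − 1, so the required nominal rate is 2.85%.

2.85%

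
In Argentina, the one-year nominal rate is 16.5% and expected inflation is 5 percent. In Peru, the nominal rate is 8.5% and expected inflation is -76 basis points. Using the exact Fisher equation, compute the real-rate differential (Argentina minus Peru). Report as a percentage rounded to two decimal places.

Argentina: (1 + 0.1650)/(1 + 0.0500) − 1 = 10.9524%
Peru: (1 + 0.0850)/(1 − 0.0076) − 1 = 9.3309%
Differential = 10.9524% − 9.3309% = 1.6215% → 1.62%.

1.62%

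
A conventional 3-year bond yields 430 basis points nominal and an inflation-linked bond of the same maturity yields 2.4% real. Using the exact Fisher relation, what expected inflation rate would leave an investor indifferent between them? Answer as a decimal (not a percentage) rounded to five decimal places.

(1 + π) = (1 + i)/(1 + r) = 1.04300 / 1.02400 = 1.0185547
Break-even inflation = 1.0185547 − 1 → 0.01855.

0.01855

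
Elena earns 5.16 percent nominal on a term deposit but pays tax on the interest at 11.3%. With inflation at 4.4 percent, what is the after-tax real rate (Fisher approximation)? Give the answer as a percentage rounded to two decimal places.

After-tax nominal return = 5.16% × (1 − 0.113) = 4.57692%.
r ≈ 4.57692% − 4.4% → 0.18%.

0.18%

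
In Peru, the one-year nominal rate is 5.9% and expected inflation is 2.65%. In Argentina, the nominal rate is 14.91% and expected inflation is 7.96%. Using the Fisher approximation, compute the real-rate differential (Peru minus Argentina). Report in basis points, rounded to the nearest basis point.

Peru: 5.9% − 2.65% = 3.250%
Argentina: 14.91% − 7.96% = 6.950%
Differential = -3.700% → -370 basis points.

-370 basis points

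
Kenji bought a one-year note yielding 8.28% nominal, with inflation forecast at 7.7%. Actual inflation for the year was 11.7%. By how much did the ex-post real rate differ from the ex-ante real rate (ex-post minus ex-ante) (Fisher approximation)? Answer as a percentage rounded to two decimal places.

-4.00%

Ex-ante: 8.28% − 7.7% = 0.580%
Ex-post: 8.28% − 11.7% = -3.420%
Difference (ex-post − ex-ante) = -4.0000% → -4.00%.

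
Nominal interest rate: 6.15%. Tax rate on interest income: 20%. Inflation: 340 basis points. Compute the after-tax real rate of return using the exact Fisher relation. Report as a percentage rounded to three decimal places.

1.470%

After-tax nominal return = 6.15% × (1 − 0.2) = 4.9200%.
1 + r = 1.04920 / 1.03400 = 1.014700
After-tax real rate = 1.014700 − 1 → 1.470%.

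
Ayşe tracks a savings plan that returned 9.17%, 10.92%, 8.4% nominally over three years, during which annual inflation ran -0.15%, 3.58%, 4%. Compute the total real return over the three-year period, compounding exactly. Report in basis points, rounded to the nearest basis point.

Compound the nominal returns: 1.0917 × 1.1092 × 1.0840 = 1.312630.
Compound inflation: 0.9985 × 1.0358 × 1.0400 = 1.075616.
Deflate: 1.312630 / 1.075616 = 1.220352.
Total real return = 1.220352 − 1 → 2204 basis points.

2204 basis points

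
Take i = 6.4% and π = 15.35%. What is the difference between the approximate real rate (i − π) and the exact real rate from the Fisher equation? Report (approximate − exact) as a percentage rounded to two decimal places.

-1.19%

Approximate: r ≈ 6.400% − 15.350% = -8.9500%
Exact: (1 + 0.0640)/(1 + 0.1535) − 1 = -7.7590%
Error = -8.9500% − (-7.7590%) = -1.1910% → -1.19%.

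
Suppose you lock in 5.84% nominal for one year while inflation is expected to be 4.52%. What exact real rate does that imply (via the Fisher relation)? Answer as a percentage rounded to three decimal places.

By the Fisher relation, 1 + r = (1 + i)/(1 + π).
1 + r = 1.05840 / 1.04520 = 1.012629
r = 1.012629 − 1 = 1.2629%, i.e. 1.263%.

1.263%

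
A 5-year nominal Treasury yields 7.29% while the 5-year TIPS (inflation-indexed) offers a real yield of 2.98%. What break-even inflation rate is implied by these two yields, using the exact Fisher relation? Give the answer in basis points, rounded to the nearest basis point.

419 basis points

(1 + π) = (1 + i)/(1 + r) = 1.07290 / 1.02980 = 1.041853
Break-even inflation = 1.041853 − 1 → 419 basis points.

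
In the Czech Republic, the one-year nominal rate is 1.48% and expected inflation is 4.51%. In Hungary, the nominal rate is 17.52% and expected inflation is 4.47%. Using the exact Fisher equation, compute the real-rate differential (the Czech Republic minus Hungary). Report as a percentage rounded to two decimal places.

The Czech Republic: (1 + 0.0148)/(1 + 0.0451) − 1 = -2.8992%
Hungary: (1 + 0.1752)/(1 + 0.0447) − 1 = 12.4916%
Differential = -2.8992% − 12.4916% = -15.3909% → -15.39%.

-15.39%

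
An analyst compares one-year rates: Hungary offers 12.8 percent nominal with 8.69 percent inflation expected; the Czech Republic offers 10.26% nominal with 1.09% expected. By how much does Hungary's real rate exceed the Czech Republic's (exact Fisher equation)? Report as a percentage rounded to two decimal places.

-5.29%

Hungary: (1 + 0.1280)/(1 + 0.0869) − 1 = 3.7814%
The Czech Republic: (1 + 0.1026)/(1 + 0.0109) − 1 = 9.0711%
Differential = 3.7814% − 9.0711% = -5.2897% → -5.29%.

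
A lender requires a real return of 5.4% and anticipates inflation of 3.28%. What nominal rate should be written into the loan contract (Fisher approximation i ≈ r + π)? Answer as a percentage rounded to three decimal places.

8.680%

i ≈ r + π = 5.4% + 3.28% = 8.680%.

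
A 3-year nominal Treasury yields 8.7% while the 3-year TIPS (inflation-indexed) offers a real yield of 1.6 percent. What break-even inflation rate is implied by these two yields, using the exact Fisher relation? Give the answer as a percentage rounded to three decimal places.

(1 + π) = (1 + i)/(1 + r) = 1.08700 / 1.01600 = 1.069882
Break-even inflation = 1.069882 − 1 → 6.988%.

6.988%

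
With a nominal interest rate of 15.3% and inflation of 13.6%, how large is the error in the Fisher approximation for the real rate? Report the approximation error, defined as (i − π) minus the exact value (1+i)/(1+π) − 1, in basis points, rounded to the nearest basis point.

20 basis points

Approximate: r ≈ 15.300% − 13.600% = 1.7000%
Exact: (1 + 0.1530)/(1 + 0.1360) − 1 = 1.4965%
Error = 1.7000% − 1.4965% = 0.2035% → 20 basis points.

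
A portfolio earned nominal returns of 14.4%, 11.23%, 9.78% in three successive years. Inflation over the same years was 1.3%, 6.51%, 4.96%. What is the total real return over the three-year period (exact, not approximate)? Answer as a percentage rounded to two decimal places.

23.35%

Compound the nominal returns: 1.1440 × 1.1123 × 1.0978 = 1.396919.
Compound inflation: 1.0130 × 1.0651 × 1.0496 = 1.132462.
Deflate: 1.396919 / 1.132462 = 1.233524.
Total real return = 1.233524 − 1 → 23.35%.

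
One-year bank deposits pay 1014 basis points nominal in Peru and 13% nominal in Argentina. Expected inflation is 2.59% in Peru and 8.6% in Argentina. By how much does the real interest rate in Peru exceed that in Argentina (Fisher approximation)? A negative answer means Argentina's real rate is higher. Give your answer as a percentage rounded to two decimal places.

Peru: 10.14% − 2.59% = 7.550%
Argentina: 13% − 8.6% = 4.400%
Differential = 3.150% → 3.15%.

3.15%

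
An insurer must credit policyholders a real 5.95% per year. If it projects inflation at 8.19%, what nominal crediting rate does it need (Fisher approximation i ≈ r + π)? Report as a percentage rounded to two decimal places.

i ≈ r + π = 5.95% + 8.19% = 14.14%.

14.14%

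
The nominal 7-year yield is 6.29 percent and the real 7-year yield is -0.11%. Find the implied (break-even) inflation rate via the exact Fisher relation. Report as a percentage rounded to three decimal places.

(1 + π) = (1 + i)/(1 + r) = 1.06290 / 0.99890 = 1.064070
Break-even inflation = 1.064070 − 1 → 6.407%.

6.407%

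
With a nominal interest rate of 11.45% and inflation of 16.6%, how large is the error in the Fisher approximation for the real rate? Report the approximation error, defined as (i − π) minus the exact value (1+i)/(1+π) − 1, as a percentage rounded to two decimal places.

Approximate: r ≈ 11.450% − 16.600% = -5.1500%
Exact: (1 + 0.1145)/(1 + 0.1660) − 1 = -4.4168%
Error = -5.1500% − (-4.4168%) = -0.7332% → -0.73%.

-0.73%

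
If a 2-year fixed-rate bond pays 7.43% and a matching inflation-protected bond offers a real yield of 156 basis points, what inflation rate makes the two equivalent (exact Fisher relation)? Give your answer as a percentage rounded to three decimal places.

(1 + π) = (1 + i)/(1 + r) = 1.07430 / 1.01560 = 1.057798
Break-even inflation = 1.057798 − 1 → 5.780%.

5.780%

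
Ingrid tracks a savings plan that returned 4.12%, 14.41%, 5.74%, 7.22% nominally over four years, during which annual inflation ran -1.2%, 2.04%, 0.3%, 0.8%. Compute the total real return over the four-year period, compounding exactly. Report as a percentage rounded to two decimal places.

Compound the nominal returns: 1.0412 × 1.1441 × 1.0574 × 1.0722 = 1.350558.
Compound inflation: 0.9880 × 1.0204 × 1.0030 × 1.0080 = 1.019269.
Deflate: 1.350558 / 1.019269 = 1.325026.
Total real return = 1.325026 − 1 → 32.50%.

32.50%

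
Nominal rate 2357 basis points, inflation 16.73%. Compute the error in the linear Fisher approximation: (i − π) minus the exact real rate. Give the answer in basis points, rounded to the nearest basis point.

Approximate: r ≈ 23.570% − 16.730% = 6.8400%
Exact: (1 + 0.2357)/(1 + 0.1673) − 1 = 5.8597%
Error = 6.8400% − 5.8597% = 0.9803% → 98 basis points.

98 basis points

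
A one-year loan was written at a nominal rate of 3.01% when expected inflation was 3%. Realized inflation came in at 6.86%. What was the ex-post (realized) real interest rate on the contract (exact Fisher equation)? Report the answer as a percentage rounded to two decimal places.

Ex-post: (1 + 0.0301)/(1 + 0.0686) − 1 = -3.6028%
So the realized real rate is -3.60%.

-3.60%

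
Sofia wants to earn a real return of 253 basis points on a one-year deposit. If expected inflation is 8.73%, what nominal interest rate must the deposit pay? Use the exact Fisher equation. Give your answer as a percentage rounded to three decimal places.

(1 + i) = (1 + r)(1 + π) = 1.02530 × 1.08730 = 1.11480869
i = 1.11480869 − 1, so the required nominal rate is 11.481%.

11.481%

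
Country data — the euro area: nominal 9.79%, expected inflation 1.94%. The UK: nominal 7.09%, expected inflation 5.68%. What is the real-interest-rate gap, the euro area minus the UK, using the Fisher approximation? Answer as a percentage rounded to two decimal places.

6.44%

The euro area: 9.79% − 1.94% = 7.850%
The UK: 7.09% − 5.68% = 1.410%
Differential = 6.440% → 6.44%.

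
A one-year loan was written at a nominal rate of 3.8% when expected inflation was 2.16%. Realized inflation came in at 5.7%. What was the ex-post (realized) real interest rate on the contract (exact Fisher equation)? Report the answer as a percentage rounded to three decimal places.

Ex-post: (1 + 0.0380)/(1 + 0.0570) − 1 = -1.79754%
So the realized real rate is -1.798%.

-1.798%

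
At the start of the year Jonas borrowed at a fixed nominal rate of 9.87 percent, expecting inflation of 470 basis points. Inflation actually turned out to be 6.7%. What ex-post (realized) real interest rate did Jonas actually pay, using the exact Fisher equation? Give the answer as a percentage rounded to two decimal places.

Ex-post: (1 + 0.0987)/(1 + 0.0670) − 1 = 2.9709%
So the realized real rate is 2.97%.

2.97%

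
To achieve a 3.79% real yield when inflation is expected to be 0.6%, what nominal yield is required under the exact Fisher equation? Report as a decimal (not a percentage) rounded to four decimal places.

0.0441

(1 + i) = (1 + r)(1 + π) = 1.03790 × 1.00600 = 1.0441274
i = 1.0441274 − 1, so the required nominal rate is 0.0441.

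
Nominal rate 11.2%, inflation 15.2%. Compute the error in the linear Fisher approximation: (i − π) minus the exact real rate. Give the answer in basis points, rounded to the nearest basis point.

Approximate: r ≈ 11.200% − 15.200% = -4.0000%
Exact: (1 + 0.1120)/(1 + 0.1520) − 1 = -3.4722%
Error = -4.0000% − (-3.4722%) = -0.5278% → -53 basis points.

-53 basis points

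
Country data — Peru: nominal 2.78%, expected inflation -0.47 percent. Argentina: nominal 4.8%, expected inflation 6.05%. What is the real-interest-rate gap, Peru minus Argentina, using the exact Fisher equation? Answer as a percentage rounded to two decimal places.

Peru: (1 + 0.0278)/(1 − 0.0047) − 1 = 3.2653%
Argentina: (1 + 0.0480)/(1 + 0.0605) − 1 = -1.1787%
Differential = 3.2653% − (-1.1787%) = 4.4440% → 4.44%.

4.44%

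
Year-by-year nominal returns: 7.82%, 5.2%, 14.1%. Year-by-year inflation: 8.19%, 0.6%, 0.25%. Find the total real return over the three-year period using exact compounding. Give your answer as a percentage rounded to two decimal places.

18.61%

Nominal growth factor = 1.0782 × 1.0520 × 1.1410 = 1.294198
Price-level growth factor = 1.0819 × 1.0060 × 1.0025 = 1.091112
Real growth factor = 1.294198 / 1.091112 = 1.186127
Total real return = 1.186127 − 1 → 18.61%.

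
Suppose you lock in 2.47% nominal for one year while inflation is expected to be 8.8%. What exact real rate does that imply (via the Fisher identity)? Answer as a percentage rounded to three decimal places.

-5.818%

1 + r = 1.02470 / 1.08800 = 0.941820
r = 0.941820 − 1 = -5.8180%, i.e. -5.818%.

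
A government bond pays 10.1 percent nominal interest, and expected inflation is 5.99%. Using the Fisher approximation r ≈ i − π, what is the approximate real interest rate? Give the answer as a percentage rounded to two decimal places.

4.11%

r ≈ i − π = 10.1% − 5.99% = 4.11%.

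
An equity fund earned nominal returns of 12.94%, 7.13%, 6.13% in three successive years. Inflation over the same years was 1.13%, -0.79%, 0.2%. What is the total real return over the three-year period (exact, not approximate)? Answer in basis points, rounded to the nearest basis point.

Nominal growth factor = 1.1294 × 1.0713 × 1.0613 = 1.284095
Price-level growth factor = 1.0113 × 0.9921 × 1.0020 = 1.005317
Real growth factor = 1.284095 / 1.005317 = 1.277303
Total real return = 1.277303 − 1 → 2773 basis points.

2773 basis points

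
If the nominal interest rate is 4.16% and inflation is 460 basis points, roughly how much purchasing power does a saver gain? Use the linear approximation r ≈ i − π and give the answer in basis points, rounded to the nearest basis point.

r ≈ i − π = 4.16% − 4.6% = -44 basis points.

-44 basis points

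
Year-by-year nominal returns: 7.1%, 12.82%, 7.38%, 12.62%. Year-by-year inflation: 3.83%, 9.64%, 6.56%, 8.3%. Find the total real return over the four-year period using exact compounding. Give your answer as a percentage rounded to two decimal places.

11.22%

Nominal growth factor = 1.0710 × 1.1282 × 1.0738 × 1.1262 = 1.461216
Price-level growth factor = 1.0383 × 1.0964 × 1.0656 × 1.0830 = 1.313756
Real growth factor = 1.461216 / 1.313756 = 1.112244
Total real return = 1.112244 − 1 → 11.22%.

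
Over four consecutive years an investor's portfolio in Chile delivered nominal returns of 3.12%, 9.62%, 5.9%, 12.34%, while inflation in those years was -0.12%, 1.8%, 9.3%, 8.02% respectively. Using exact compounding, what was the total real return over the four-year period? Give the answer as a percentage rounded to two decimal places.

Nominal growth factor = 1.0312 × 1.0962 × 1.0590 × 1.1234 = 1.344817
Price-level growth factor = 0.9988 × 1.0180 × 1.0930 × 1.0802 = 1.200468
Real growth factor = 1.344817 / 1.200468 = 1.120244
Total real return = 1.120244 − 1 → 12.02%.

12.02%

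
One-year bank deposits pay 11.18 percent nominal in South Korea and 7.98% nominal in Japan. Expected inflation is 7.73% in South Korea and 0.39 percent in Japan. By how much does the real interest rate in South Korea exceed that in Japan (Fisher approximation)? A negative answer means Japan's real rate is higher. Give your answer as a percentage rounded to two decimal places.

-4.14%

South Korea: 11.18% − 7.73% = 3.450%
Japan: 7.98% − 0.39% = 7.590%
Differential = -4.140% → -4.14%.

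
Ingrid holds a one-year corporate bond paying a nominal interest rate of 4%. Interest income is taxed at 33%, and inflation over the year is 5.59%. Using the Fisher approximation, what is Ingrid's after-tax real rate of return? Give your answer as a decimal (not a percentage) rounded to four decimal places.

After-tax nominal return = 4% × (1 − 0.33) = 2.6800%.
r ≈ 2.6800% − 5.59% → -0.0291.

-0.0291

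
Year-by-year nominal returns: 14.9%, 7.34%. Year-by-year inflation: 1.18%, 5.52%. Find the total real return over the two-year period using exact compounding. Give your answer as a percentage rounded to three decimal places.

Nominal growth factor = 1.1490 × 1.0734 = 1.233337
Price-level growth factor = 1.0118 × 1.0552 = 1.067651
Real growth factor = 1.233337 / 1.067651 = 1.155187
Total real return = 1.155187 − 1 → 15.519%.

15.519%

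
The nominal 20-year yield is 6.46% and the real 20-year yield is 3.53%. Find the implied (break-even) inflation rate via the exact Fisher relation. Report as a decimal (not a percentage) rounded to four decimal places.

0.0283

(1 + π) = (1 + i)/(1 + r) = 1.06460 / 1.03530 = 1.028301
Break-even inflation = 1.028301 − 1 → 0.0283.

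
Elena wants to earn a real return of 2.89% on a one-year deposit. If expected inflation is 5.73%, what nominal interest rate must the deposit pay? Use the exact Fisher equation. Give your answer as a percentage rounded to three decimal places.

(1 + i) = (1 + r)(1 + π) = 1.02890 × 1.05730 = 1.08785597
i = 1.08785597 − 1, so the required nominal rate is 8.786%.

8.786%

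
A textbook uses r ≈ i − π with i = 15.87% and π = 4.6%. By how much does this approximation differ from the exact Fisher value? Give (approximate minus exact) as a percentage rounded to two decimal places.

0.50%

Approximate: r ≈ 15.870% − 4.600% = 11.2700%
Exact: (1 + 0.1587)/(1 + 0.0460) − 1 = 10.7744%
Error = 11.2700% − 10.7744% = 0.4956% → 0.50%.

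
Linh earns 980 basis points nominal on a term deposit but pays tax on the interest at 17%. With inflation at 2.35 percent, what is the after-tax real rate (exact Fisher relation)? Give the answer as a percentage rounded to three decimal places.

5.651%

After-tax nominal return = 9.8% × (1 − 0.17) = 8.1340%.
1 + r = 1.08134 / 1.02350 = 1.056512
After-tax real rate = 1.056512 − 1 → 5.651%.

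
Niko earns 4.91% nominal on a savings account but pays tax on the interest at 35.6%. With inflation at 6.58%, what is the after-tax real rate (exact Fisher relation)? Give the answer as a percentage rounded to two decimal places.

After-tax nominal return = 4.91% × (1 − 0.356) = 3.16204%.
1 + r = 1.0316204 / 1.06580 = 0.967931
After-tax real rate = 0.967931 − 1 → -3.21%.

-3.21%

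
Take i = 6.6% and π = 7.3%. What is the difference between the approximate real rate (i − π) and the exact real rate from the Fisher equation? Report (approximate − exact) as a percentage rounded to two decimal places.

Approximate: r ≈ 6.600% − 7.300% = -0.7000%
Exact: (1 + 0.0660)/(1 + 0.0730) − 1 = -0.6524%
Error = -0.7000% − (-0.6524%) = -0.0476% → -0.05%.

-0.05%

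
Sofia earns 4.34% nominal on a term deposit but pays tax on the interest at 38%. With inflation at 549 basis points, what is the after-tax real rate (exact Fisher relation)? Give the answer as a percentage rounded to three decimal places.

-2.654%

After-tax nominal return = 4.34% × (1 − 0.38) = 2.6908%.
1 + r = 1.026908 / 1.05490 = 0.9734648
After-tax real rate = 0.9734648 − 1 → -2.654%.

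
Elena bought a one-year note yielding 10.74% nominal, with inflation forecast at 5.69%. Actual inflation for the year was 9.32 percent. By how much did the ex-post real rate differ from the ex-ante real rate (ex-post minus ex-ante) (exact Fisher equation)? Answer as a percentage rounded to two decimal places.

Ex-ante: (1 + 0.1074)/(1 + 0.0569) − 1 = 4.7781%
Ex-post: (1 + 0.1074)/(1 + 0.0932) − 1 = 1.2989%
Difference (ex-post − ex-ante) = -3.4792% → -3.48%.

-3.48%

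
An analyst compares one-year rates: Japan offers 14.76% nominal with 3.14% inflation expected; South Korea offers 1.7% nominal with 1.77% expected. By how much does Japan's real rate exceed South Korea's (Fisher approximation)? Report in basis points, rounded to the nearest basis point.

Japan: 14.76% − 3.14% = 11.620%
South Korea: 1.7% − 1.77% = -0.070%
Differential = 11.690% → 1169 basis points.

1169 basis points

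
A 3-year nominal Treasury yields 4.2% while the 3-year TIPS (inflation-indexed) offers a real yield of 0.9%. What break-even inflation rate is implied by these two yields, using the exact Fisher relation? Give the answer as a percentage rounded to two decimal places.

3.27%

(1 + π) = (1 + i)/(1 + r) = 1.04200 / 1.00900 = 1.032706
Break-even inflation = 1.032706 − 1 → 3.27%.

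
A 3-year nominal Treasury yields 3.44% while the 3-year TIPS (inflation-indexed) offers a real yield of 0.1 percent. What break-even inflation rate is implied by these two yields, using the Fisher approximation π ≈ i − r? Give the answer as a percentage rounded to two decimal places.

3.34%

π ≈ i − r = 3.44% − 0.1% → 3.34%.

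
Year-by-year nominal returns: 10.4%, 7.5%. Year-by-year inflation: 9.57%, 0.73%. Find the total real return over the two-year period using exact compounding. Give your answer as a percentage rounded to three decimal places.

Compound the nominal returns: 1.1040 × 1.0750 = 1.186800.
Compound inflation: 1.0957 × 1.0073 = 1.103699.
Deflate: 1.186800 / 1.103699 = 1.075294.
Total real return = 1.075294 − 1 → 7.529%.

7.529%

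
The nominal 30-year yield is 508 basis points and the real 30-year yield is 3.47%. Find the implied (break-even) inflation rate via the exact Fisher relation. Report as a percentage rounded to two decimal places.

(1 + π) = (1 + i)/(1 + r) = 1.05080 / 1.03470 = 1.015560
Break-even inflation = 1.015560 − 1 → 1.56%.

1.56%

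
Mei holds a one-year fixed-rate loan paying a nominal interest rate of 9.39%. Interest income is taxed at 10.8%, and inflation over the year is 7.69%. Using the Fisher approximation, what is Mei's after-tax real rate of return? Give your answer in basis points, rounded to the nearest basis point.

After-tax nominal return = 9.39% × (1 − 0.108) = 8.37588%.
r ≈ 8.37588% − 7.69% → 69 basis points.

69 basis points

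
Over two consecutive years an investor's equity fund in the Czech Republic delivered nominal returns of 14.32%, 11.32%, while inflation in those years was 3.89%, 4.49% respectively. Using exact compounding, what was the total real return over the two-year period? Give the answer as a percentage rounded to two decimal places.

17.23%

Compound the nominal returns: 1.1432 × 1.1132 = 1.272610.
Compound inflation: 1.0389 × 1.0449 = 1.085547.
Deflate: 1.272610 / 1.085547 = 1.172322.
Total real return = 1.172322 − 1 → 17.23%.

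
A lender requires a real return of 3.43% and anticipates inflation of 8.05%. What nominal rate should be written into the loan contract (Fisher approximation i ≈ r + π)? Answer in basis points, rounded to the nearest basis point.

1148 basis points

i ≈ r + π = 3.43% + 8.05% = 1148 basis points.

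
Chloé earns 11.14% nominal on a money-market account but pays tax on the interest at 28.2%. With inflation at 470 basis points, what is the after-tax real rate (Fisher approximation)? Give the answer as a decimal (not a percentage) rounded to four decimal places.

0.0330

After-tax nominal return = 11.14% × (1 − 0.282) = 7.99852%.
r ≈ 7.99852% − 4.7% → 0.0330.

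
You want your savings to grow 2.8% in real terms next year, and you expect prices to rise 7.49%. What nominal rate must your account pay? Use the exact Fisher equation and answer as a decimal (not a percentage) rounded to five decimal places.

(1 + i) = (1 + r)(1 + π) = 1.02800 × 1.07490 = 1.1049972
i = 1.1049972 − 1, so the required nominal rate is 0.10500.

0.10500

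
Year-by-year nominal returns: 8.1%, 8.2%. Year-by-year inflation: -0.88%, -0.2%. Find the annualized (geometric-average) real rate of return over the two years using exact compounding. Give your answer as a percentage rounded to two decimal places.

Compound the nominal returns: 1.0810 × 1.0820 = 1.16964200.
Compound inflation: 0.9912 × 0.9980 = 0.98921760.
Deflate: 1.16964200 / 0.98921760 = 1.18239101.
Annualized real rate = 1.18239101^(1/2) − 1 = 8.7378% → 8.74%.

8.74%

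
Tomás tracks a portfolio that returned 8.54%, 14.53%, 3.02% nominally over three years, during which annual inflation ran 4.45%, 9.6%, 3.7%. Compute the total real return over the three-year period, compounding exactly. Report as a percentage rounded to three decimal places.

7.878%

Nominal growth factor = 1.0854 × 1.1453 × 1.0302 = 1.280651
Price-level growth factor = 1.0445 × 1.0960 × 1.0370 = 1.187129
Real growth factor = 1.280651 / 1.187129 = 1.078780
Total real return = 1.078780 − 1 → 7.878%.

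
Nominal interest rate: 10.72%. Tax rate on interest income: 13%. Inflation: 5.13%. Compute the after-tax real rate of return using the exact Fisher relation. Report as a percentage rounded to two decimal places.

After-tax nominal return = 10.72% × (1 − 0.13) = 9.3264%.
1 + r = 1.093264 / 1.05130 = 1.039916
After-tax real rate = 1.039916 − 1 → 3.99%.

3.99%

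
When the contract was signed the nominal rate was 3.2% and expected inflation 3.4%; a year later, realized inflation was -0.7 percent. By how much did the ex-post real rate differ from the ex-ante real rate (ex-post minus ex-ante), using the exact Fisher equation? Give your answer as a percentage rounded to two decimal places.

4.12%

Ex-ante: (1 + 0.0320)/(1 + 0.0340) − 1 = -0.1934%
Ex-post: (1 + 0.0320)/(1 − 0.0070) − 1 = 3.9275%
Difference (ex-post − ex-ante) = 4.1209% → 4.12%.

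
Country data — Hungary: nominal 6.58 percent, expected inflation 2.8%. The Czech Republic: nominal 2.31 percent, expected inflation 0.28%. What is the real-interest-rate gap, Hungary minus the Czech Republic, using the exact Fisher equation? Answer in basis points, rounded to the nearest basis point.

165 basis points

Hungary: (1 + 0.0658)/(1 + 0.0280) − 1 = 3.6770%
The Czech Republic: (1 + 0.0231)/(1 + 0.0028) − 1 = 2.0243%
Differential = 3.6770% − 2.0243% = 1.6527% → 165 basis points.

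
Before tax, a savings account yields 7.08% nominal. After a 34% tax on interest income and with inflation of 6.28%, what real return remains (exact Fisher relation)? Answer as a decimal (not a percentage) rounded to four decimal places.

-0.0151

After-tax nominal return = 7.08% × (1 − 0.34) = 4.6728%.
1 + r = 1.046728 / 1.06280 = 0.984878
After-tax real rate = 0.984878 − 1 → -0.0151.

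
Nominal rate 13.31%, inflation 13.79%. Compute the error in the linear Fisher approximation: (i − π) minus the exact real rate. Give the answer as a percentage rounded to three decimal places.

-0.058%

Approximate: r ≈ 13.310% − 13.790% = -0.4800%
Exact: (1 + 0.1331)/(1 + 0.1379) − 1 = -0.4218%
Error = -0.4800% − (-0.4218%) = -0.0582% → -0.058%.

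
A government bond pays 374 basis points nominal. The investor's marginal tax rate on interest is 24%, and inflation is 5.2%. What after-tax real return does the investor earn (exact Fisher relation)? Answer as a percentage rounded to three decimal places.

After-tax nominal return = 3.74% × (1 − 0.24) = 2.8424%.
1 + r = 1.028424 / 1.05200 = 0.977589
After-tax real rate = 0.977589 − 1 → -2.241%.

-2.241%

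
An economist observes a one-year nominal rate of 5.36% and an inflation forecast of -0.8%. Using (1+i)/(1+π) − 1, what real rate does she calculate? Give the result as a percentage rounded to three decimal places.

By the Fisher equation, 1 + r = (1 + i)/(1 + π).
1 + r = 1.05360 / 0.99200 = 1.062097
r = 1.062097 − 1 = 6.2097%, i.e. 6.210%.

6.210%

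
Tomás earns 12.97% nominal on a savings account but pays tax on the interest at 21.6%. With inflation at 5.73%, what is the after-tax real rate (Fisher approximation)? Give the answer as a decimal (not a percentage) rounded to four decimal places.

After-tax nominal return = 12.97% × (1 − 0.216) = 10.16848%.
r ≈ 10.16848% − 5.73% → 0.0444.

0.0444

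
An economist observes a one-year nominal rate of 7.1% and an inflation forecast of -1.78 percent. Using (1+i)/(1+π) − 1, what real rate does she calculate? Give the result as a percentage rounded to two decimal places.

9.04%

By the Fisher identity, 1 + r = (1 + i)/(1 + π).
1 + r = 1.07100 / 0.98220 = 1.090409
r = 1.090409 − 1 = 9.0409%, i.e. 9.04%.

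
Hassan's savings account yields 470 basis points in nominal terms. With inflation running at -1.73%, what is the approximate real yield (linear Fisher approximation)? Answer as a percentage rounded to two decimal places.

r ≈ i − π = 4.7% − (-1.73%) = 6.43%.

6.43%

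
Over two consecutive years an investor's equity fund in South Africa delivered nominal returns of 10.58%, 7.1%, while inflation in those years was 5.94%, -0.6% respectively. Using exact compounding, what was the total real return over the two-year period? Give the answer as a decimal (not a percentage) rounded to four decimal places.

Compound the nominal returns: 1.1058 × 1.0710 = 1.184312.
Compound inflation: 1.0594 × 0.9940 = 1.053044.
Deflate: 1.184312 / 1.053044 = 1.124656.
Total real return = 1.124656 − 1 → 0.1247.

0.1247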